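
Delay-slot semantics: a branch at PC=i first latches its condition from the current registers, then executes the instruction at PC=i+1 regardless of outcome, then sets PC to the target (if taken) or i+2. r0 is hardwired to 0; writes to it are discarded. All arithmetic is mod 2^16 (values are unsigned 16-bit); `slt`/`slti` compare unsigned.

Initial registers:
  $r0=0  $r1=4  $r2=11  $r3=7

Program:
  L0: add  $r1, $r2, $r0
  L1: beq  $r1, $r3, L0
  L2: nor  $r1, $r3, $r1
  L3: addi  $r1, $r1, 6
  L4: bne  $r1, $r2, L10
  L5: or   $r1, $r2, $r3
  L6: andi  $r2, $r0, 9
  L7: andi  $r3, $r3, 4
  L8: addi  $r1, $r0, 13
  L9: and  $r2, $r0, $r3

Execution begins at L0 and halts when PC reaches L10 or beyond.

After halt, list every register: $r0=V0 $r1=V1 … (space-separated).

$r0=0 $r1=15 $r2=11 $r3=7

  step pc=0: add  $r1, $r2, $r0  regs=(0,11,11,7)
  step pc=1: beq  $r1, $r3, L0  cond=F  regs=(0,11,11,7)
  step pc=2: nor  $r1, $r3, $r1  regs=(0,65520,11,7)
  step pc=3: addi  $r1, $r1, 6  regs=(0,65526,11,7)
  step pc=4: bne  $r1, $r2, L10  cond=T  regs=(0,65526,11,7)
  step pc=5: or   $r1, $r2, $r3  regs=(0,15,11,7)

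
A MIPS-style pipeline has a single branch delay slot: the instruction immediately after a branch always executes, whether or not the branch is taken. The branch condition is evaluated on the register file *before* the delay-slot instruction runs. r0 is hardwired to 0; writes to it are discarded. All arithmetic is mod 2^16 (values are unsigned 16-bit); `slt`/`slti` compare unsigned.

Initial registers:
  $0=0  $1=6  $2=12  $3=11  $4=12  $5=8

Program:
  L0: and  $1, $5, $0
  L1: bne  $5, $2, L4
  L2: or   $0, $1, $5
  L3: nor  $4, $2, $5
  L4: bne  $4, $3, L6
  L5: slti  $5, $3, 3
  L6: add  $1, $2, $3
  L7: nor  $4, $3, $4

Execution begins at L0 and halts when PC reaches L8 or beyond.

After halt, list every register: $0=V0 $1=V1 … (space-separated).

$0=0 $1=23 $2=12 $3=11 $4=65520 $5=0

  step pc=0: and  $1, $5, $0  regs=(0,0,12,11,12,8)
  step pc=1: bne  $5, $2, L4  cond=T  regs=(0,0,12,11,12,8)
  step pc=2: or   $0, $1, $5  regs=(0,0,12,11,12,8)
  step pc=4: bne  $4, $3, L6  cond=T  regs=(0,0,12,11,12,8)
  step pc=5: slti  $5, $3, 3  regs=(0,0,12,11,12,0)
  step pc=6: add  $1, $2, $3  regs=(0,23,12,11,12,0)
  step pc=7: nor  $4, $3, $4  regs=(0,23,12,11,65520,0)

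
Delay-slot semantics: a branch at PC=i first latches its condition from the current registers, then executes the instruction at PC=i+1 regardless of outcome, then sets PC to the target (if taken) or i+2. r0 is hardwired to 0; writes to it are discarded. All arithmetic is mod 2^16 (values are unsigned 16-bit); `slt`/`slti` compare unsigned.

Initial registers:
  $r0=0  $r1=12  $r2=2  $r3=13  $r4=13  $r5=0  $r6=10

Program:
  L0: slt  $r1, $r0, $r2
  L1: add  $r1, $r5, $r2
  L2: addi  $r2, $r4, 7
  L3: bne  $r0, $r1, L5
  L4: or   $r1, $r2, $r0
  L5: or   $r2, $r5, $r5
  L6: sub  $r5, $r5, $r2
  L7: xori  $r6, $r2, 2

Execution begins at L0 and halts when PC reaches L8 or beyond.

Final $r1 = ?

PC=0  slt  $r1, $r0, $r2     | $r0=0 $r1=1 $r2=2 $r3=13 $r4=13 $r5=0 $r6=10
PC=1  add  $r1, $r5, $r2     | $r0=0 $r1=2 $r2=2 $r3=13 $r4=13 $r5=0 $r6=10
PC=2  addi  $r2, $r4, 7      | $r0=0 $r1=2 $r2=20 $r3=13 $r4=13 $r5=0 $r6=10
PC=3  bne  $r0, $r1, L5      | $r0=0 $r1=2 $r2=20 $r3=13 $r4=13 $r5=0 $r6=10  [TAKEN]
PC=4  or   $r1, $r2, $r0     | $r0=0 $r1=20 $r2=20 $r3=13 $r4=13 $r5=0 $r6=10
PC=5  or   $r2, $r5, $r5     | $r0=0 $r1=20 $r2=0 $r3=13 $r4=13 $r5=0 $r6=10
PC=6  sub  $r5, $r5, $r2     | $r0=0 $r1=20 $r2=0 $r3=13 $r4=13 $r5=0 $r6=10
PC=7  xori  $r6, $r2, 2      | $r0=0 $r1=20 $r2=0 $r3=13 $r4=13 $r5=0 $r6=2

20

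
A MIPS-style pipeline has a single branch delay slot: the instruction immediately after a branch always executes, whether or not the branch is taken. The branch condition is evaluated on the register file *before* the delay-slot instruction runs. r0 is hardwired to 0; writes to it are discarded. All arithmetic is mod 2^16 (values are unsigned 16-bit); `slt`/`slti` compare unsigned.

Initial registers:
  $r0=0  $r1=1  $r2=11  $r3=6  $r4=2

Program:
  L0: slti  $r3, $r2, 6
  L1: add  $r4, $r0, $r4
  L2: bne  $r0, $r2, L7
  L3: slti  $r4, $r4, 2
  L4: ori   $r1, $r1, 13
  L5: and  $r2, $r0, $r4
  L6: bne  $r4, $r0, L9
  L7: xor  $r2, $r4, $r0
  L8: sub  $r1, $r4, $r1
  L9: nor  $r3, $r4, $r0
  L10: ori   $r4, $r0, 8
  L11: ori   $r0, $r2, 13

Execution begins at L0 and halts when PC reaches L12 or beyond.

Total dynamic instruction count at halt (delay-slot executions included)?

9

#0 slti  $r3, $r2, 6 ; 0/1/11/0/2
#1 add  $r4, $r0, $r4 ; 0/1/11/0/2
#2 bne  $r0, $r2, L7 ; 0/1/11/0/2 ; →target
#3 slti  $r4, $r4, 2 ; 0/1/11/0/0
#7 xor  $r2, $r4, $r0 ; 0/1/0/0/0
#8 sub  $r1, $r4, $r1 ; 0/65535/0/0/0
#9 nor  $r3, $r4, $r0 ; 0/65535/0/65535/0
#10 ori   $r4, $r0, 8 ; 0/65535/0/65535/8
#11 ori   $r0, $r2, 13 ; 0/65535/0/65535/8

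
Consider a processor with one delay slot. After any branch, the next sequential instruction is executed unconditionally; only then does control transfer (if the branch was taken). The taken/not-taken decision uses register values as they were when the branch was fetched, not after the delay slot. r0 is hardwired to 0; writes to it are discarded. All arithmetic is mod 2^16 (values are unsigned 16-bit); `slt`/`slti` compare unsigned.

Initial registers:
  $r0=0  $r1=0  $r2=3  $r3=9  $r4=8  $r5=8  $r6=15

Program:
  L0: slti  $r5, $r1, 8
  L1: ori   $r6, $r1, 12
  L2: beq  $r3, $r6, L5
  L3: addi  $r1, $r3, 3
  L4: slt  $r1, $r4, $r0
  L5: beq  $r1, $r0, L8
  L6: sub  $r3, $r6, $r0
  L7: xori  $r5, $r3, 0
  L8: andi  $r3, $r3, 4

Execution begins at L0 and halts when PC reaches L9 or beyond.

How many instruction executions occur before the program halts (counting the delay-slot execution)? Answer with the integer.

#0 slti  $r5, $r1, 8 ; 0/0/3/9/8/1/15
#1 ori   $r6, $r1, 12 ; 0/0/3/9/8/1/12
#2 beq  $r3, $r6, L5 ; 0/0/3/9/8/1/12 ; →fallthru
#3 addi  $r1, $r3, 3 ; 0/12/3/9/8/1/12
#4 slt  $r1, $r4, $r0 ; 0/0/3/9/8/1/12
#5 beq  $r1, $r0, L8 ; 0/0/3/9/8/1/12 ; →target
#6 sub  $r3, $r6, $r0 ; 0/0/3/12/8/1/12
#8 andi  $r3, $r3, 4 ; 0/0/3/4/8/1/12

8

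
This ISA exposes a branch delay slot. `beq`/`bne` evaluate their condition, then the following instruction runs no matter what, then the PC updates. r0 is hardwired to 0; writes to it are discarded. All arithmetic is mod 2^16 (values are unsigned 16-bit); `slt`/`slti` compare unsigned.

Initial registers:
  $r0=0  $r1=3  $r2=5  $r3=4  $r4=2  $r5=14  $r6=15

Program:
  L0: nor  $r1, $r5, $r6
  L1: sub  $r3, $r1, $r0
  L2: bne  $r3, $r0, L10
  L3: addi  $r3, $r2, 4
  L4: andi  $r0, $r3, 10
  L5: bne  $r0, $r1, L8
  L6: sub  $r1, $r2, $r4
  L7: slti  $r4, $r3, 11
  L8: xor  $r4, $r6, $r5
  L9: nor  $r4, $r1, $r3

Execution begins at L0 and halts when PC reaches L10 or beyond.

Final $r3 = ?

9

[0] nor  $r1, $r5, $r6  →  {$r0:0, $r1:65520, $r2:5, $r3:4, $r4:2, $r5:14, $r6:15}
[1] sub  $r3, $r1, $r0  →  {$r0:0, $r1:65520, $r2:5, $r3:65520, $r4:2, $r5:14, $r6:15}
[2] bne  $r3, $r0, L10  →  {$r0:0, $r1:65520, $r2:5, $r3:65520, $r4:2, $r5:14, $r6:15}  ⟨branch taken⟩
[3] addi  $r3, $r2, 4  →  {$r0:0, $r1:65520, $r2:5, $r3:9, $r4:2, $r5:14, $r6:15}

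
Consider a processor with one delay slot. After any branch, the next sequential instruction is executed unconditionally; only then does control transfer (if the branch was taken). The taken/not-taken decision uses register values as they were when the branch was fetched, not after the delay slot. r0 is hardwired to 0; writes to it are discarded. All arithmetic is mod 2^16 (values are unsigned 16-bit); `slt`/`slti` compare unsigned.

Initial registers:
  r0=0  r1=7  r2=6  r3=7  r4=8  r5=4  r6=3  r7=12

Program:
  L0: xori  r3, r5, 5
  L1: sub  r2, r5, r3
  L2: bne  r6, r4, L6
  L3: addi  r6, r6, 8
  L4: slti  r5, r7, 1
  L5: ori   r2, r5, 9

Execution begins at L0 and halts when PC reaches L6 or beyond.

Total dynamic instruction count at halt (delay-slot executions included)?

  step pc=0: xori  r3, r5, 5  regs=(0,7,6,1,8,4,3,12)
  step pc=1: sub  r2, r5, r3  regs=(0,7,3,1,8,4,3,12)
  step pc=2: bne  r6, r4, L6  cond=T  regs=(0,7,3,1,8,4,3,12)
  step pc=3: addi  r6, r6, 8  regs=(0,7,3,1,8,4,11,12)

4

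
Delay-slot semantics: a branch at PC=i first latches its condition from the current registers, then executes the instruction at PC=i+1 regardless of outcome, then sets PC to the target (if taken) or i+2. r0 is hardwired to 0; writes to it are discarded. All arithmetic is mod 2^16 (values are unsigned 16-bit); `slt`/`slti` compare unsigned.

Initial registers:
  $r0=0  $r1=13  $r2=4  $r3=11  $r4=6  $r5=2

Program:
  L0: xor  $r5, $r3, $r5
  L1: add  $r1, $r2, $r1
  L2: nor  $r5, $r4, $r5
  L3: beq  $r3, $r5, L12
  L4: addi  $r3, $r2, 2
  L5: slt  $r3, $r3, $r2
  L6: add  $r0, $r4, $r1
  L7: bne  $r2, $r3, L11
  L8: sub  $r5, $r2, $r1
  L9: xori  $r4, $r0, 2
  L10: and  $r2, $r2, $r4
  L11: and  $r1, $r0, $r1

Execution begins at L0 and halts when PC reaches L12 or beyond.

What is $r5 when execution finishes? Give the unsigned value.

65523

[0] xor  $r5, $r3, $r5  →  {$r0:0, $r1:13, $r2:4, $r3:11, $r4:6, $r5:9}
[1] add  $r1, $r2, $r1  →  {$r0:0, $r1:17, $r2:4, $r3:11, $r4:6, $r5:9}
[2] nor  $r5, $r4, $r5  →  {$r0:0, $r1:17, $r2:4, $r3:11, $r4:6, $r5:65520}
[3] beq  $r3, $r5, L12  →  {$r0:0, $r1:17, $r2:4, $r3:11, $r4:6, $r5:65520}  ⟨branch fallthrough⟩
[4] addi  $r3, $r2, 2  →  {$r0:0, $r1:17, $r2:4, $r3:6, $r4:6, $r5:65520}
[5] slt  $r3, $r3, $r2  →  {$r0:0, $r1:17, $r2:4, $r3:0, $r4:6, $r5:65520}
[6] add  $r0, $r4, $r1  →  {$r0:0, $r1:17, $r2:4, $r3:0, $r4:6, $r5:65520}
[7] bne  $r2, $r3, L11  →  {$r0:0, $r1:17, $r2:4, $r3:0, $r4:6, $r5:65520}  ⟨branch taken⟩
[8] sub  $r5, $r2, $r1  →  {$r0:0, $r1:17, $r2:4, $r3:0, $r4:6, $r5:65523}
[11] and  $r1, $r0, $r1  →  {$r0:0, $r1:0, $r2:4, $r3:0, $r4:6, $r5:65523}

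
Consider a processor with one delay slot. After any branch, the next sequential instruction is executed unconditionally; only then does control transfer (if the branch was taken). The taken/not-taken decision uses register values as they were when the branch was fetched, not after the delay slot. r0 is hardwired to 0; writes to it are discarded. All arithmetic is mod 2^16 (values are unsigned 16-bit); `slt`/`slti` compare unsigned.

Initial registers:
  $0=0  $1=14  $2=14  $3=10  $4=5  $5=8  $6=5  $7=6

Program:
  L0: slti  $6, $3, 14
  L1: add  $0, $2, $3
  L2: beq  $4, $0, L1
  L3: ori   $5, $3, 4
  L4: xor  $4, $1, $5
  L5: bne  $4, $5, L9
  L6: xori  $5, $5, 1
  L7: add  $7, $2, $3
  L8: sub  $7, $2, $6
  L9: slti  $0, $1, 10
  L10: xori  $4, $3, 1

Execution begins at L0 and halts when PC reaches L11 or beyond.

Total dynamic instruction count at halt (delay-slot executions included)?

9

#0 slti  $6, $3, 14 ; 0/14/14/10/5/8/1/6
#1 add  $0, $2, $3 ; 0/14/14/10/5/8/1/6
#2 beq  $4, $0, L1 ; 0/14/14/10/5/8/1/6 ; →fallthru
#3 ori   $5, $3, 4 ; 0/14/14/10/5/14/1/6
#4 xor  $4, $1, $5 ; 0/14/14/10/0/14/1/6
#5 bne  $4, $5, L9 ; 0/14/14/10/0/14/1/6 ; →target
#6 xori  $5, $5, 1 ; 0/14/14/10/0/15/1/6
#9 slti  $0, $1, 10 ; 0/14/14/10/0/15/1/6
#10 xori  $4, $3, 1 ; 0/14/14/10/11/15/1/6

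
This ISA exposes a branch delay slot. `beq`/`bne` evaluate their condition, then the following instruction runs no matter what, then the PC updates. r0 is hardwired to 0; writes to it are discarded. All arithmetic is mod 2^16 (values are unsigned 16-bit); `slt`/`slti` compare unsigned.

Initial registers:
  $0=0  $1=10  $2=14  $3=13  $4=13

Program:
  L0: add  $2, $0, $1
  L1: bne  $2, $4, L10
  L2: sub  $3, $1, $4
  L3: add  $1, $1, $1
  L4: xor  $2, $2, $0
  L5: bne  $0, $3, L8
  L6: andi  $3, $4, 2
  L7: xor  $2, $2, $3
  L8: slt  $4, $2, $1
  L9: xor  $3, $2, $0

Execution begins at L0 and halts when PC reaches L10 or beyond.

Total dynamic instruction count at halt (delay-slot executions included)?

3

PC=0  add  $2, $0, $1        | $0=0 $1=10 $2=10 $3=13 $4=13
PC=1  bne  $2, $4, L10       | $0=0 $1=10 $2=10 $3=13 $4=13  [TAKEN]
PC=2  sub  $3, $1, $4        | $0=0 $1=10 $2=10 $3=65533 $4=13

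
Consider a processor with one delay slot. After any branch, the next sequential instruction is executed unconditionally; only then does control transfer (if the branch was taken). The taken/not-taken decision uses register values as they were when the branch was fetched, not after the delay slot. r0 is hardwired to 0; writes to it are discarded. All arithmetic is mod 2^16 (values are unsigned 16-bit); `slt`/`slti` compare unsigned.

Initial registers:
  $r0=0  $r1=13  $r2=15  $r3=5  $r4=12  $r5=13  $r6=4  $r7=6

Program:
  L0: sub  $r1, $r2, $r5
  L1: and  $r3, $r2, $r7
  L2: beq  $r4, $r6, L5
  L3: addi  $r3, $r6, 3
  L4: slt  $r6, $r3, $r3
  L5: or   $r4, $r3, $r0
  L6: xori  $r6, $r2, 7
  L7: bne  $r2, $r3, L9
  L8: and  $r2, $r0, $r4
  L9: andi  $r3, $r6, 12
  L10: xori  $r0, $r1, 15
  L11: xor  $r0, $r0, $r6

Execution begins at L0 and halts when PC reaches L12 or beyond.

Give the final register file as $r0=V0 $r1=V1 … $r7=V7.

[0] sub  $r1, $r2, $r5  →  {$r0:0, $r1:2, $r2:15, $r3:5, $r4:12, $r5:13, $r6:4, $r7:6}
[1] and  $r3, $r2, $r7  →  {$r0:0, $r1:2, $r2:15, $r3:6, $r4:12, $r5:13, $r6:4, $r7:6}
[2] beq  $r4, $r6, L5  →  {$r0:0, $r1:2, $r2:15, $r3:6, $r4:12, $r5:13, $r6:4, $r7:6}  ⟨branch fallthrough⟩
[3] addi  $r3, $r6, 3  →  {$r0:0, $r1:2, $r2:15, $r3:7, $r4:12, $r5:13, $r6:4, $r7:6}
[4] slt  $r6, $r3, $r3  →  {$r0:0, $r1:2, $r2:15, $r3:7, $r4:12, $r5:13, $r6:0, $r7:6}
[5] or   $r4, $r3, $r0  →  {$r0:0, $r1:2, $r2:15, $r3:7, $r4:7, $r5:13, $r6:0, $r7:6}
[6] xori  $r6, $r2, 7  →  {$r0:0, $r1:2, $r2:15, $r3:7, $r4:7, $r5:13, $r6:8, $r7:6}
[7] bne  $r2, $r3, L9  →  {$r0:0, $r1:2, $r2:15, $r3:7, $r4:7, $r5:13, $r6:8, $r7:6}  ⟨branch taken⟩
[8] and  $r2, $r0, $r4  →  {$r0:0, $r1:2, $r2:0, $r3:7, $r4:7, $r5:13, $r6:8, $r7:6}
[9] andi  $r3, $r6, 12  →  {$r0:0, $r1:2, $r2:0, $r3:8, $r4:7, $r5:13, $r6:8, $r7:6}
[10] xori  $r0, $r1, 15  →  {$r0:0, $r1:2, $r2:0, $r3:8, $r4:7, $r5:13, $r6:8, $r7:6}
[11] xor  $r0, $r0, $r6  →  {$r0:0, $r1:2, $r2:0, $r3:8, $r4:7, $r5:13, $r6:8, $r7:6}

$r0=0 $r1=2 $r2=0 $r3=8 $r4=7 $r5=13 $r6=8 $r7=6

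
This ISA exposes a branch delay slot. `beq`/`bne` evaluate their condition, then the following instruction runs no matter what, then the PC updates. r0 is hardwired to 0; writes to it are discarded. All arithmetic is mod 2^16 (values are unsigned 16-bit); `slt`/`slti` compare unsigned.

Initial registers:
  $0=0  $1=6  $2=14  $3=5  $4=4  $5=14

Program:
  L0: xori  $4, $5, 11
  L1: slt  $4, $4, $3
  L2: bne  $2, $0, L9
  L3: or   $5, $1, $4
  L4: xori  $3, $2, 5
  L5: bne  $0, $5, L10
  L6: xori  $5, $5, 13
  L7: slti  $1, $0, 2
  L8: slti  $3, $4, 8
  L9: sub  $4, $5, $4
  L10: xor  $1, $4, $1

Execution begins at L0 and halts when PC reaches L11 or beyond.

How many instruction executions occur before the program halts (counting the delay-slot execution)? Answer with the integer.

[0] xori  $4, $5, 11  →  {$0:0, $1:6, $2:14, $3:5, $4:5, $5:14}
[1] slt  $4, $4, $3  →  {$0:0, $1:6, $2:14, $3:5, $4:0, $5:14}
[2] bne  $2, $0, L9  →  {$0:0, $1:6, $2:14, $3:5, $4:0, $5:14}  ⟨branch taken⟩
[3] or   $5, $1, $4  →  {$0:0, $1:6, $2:14, $3:5, $4:0, $5:6}
[9] sub  $4, $5, $4  →  {$0:0, $1:6, $2:14, $3:5, $4:6, $5:6}
[10] xor  $1, $4, $1  →  {$0:0, $1:0, $2:14, $3:5, $4:6, $5:6}

6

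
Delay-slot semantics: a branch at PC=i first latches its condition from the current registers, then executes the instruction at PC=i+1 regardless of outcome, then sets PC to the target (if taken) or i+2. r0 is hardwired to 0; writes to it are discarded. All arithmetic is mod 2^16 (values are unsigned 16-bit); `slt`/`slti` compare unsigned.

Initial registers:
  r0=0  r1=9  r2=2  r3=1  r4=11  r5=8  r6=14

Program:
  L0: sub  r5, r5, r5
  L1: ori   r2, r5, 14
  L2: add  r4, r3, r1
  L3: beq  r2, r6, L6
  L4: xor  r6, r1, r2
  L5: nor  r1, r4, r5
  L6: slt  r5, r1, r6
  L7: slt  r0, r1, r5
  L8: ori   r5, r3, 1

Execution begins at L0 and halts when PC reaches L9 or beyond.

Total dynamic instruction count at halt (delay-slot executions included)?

8

[0] sub  r5, r5, r5  →  {r0:0, r1:9, r2:2, r3:1, r4:11, r5:0, r6:14}
[1] ori   r2, r5, 14  →  {r0:0, r1:9, r2:14, r3:1, r4:11, r5:0, r6:14}
[2] add  r4, r3, r1  →  {r0:0, r1:9, r2:14, r3:1, r4:10, r5:0, r6:14}
[3] beq  r2, r6, L6  →  {r0:0, r1:9, r2:14, r3:1, r4:10, r5:0, r6:14}  ⟨branch taken⟩
[4] xor  r6, r1, r2  →  {r0:0, r1:9, r2:14, r3:1, r4:10, r5:0, r6:7}
[6] slt  r5, r1, r6  →  {r0:0, r1:9, r2:14, r3:1, r4:10, r5:0, r6:7}
[7] slt  r0, r1, r5  →  {r0:0, r1:9, r2:14, r3:1, r4:10, r5:0, r6:7}
[8] ori   r5, r3, 1  →  {r0:0, r1:9, r2:14, r3:1, r4:10, r5:1, r6:7}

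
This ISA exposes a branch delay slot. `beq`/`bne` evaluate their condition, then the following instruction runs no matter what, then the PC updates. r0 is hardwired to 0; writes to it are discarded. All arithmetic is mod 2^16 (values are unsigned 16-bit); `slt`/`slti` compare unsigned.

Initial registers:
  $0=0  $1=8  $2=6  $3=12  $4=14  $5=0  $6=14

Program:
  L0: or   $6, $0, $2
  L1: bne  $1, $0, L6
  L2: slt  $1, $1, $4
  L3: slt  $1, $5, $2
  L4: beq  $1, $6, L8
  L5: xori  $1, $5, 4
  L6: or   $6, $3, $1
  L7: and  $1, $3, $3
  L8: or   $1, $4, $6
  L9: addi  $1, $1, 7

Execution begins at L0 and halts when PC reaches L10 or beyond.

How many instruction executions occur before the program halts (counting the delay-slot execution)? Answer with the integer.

[0] or   $6, $0, $2  →  {$0:0, $1:8, $2:6, $3:12, $4:14, $5:0, $6:6}
[1] bne  $1, $0, L6  →  {$0:0, $1:8, $2:6, $3:12, $4:14, $5:0, $6:6}  ⟨branch taken⟩
[2] slt  $1, $1, $4  →  {$0:0, $1:1, $2:6, $3:12, $4:14, $5:0, $6:6}
[6] or   $6, $3, $1  →  {$0:0, $1:1, $2:6, $3:12, $4:14, $5:0, $6:13}
[7] and  $1, $3, $3  →  {$0:0, $1:12, $2:6, $3:12, $4:14, $5:0, $6:13}
[8] or   $1, $4, $6  →  {$0:0, $1:15, $2:6, $3:12, $4:14, $5:0, $6:13}
[9] addi  $1, $1, 7  →  {$0:0, $1:22, $2:6, $3:12, $4:14, $5:0, $6:13}

7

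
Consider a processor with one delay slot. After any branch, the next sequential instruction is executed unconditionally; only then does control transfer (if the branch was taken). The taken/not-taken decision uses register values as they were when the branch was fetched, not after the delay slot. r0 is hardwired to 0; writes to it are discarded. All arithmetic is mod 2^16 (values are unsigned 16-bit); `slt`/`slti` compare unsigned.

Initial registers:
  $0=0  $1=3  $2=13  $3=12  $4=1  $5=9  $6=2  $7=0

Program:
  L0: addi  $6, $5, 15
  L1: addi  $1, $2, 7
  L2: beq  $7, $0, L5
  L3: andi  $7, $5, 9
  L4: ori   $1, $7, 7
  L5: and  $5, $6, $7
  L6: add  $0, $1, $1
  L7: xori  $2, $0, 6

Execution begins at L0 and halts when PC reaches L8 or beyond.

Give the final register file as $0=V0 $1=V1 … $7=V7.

#0 addi  $6, $5, 15 ; 0/3/13/12/1/9/24/0
#1 addi  $1, $2, 7 ; 0/20/13/12/1/9/24/0
#2 beq  $7, $0, L5 ; 0/20/13/12/1/9/24/0 ; →target
#3 andi  $7, $5, 9 ; 0/20/13/12/1/9/24/9
#5 and  $5, $6, $7 ; 0/20/13/12/1/8/24/9
#6 add  $0, $1, $1 ; 0/20/13/12/1/8/24/9
#7 xori  $2, $0, 6 ; 0/20/6/12/1/8/24/9

$0=0 $1=20 $2=6 $3=12 $4=1 $5=8 $6=24 $7=9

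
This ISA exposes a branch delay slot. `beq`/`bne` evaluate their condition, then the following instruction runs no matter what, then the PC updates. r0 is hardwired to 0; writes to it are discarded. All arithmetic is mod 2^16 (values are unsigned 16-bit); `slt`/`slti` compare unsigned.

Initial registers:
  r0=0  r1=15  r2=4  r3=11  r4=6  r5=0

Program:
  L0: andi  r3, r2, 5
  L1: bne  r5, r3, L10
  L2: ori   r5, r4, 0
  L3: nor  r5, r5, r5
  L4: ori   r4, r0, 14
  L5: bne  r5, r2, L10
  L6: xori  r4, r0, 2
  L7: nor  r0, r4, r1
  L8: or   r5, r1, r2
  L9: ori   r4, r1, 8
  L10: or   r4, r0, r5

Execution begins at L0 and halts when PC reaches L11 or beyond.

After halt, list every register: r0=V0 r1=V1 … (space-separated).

  step pc=0: andi  r3, r2, 5  regs=(0,15,4,4,6,0)
  step pc=1: bne  r5, r3, L10  cond=T  regs=(0,15,4,4,6,0)
  step pc=2: ori   r5, r4, 0  regs=(0,15,4,4,6,6)
  step pc=10: or   r4, r0, r5  regs=(0,15,4,4,6,6)

r0=0 r1=15 r2=4 r3=4 r4=6 r5=6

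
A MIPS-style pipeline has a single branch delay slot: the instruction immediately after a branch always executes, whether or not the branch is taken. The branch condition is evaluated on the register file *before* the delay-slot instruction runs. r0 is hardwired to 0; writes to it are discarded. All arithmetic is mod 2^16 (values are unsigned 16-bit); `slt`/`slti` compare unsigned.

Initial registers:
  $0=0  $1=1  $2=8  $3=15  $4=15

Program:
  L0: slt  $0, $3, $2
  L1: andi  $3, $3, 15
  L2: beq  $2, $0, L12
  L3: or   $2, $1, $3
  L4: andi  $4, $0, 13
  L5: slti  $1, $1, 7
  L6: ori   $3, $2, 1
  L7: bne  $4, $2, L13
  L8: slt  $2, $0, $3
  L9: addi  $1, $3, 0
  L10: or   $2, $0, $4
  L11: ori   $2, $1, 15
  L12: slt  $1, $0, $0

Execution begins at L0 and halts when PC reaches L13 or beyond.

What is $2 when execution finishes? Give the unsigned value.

[0] slt  $0, $3, $2  →  {$0:0, $1:1, $2:8, $3:15, $4:15}
[1] andi  $3, $3, 15  →  {$0:0, $1:1, $2:8, $3:15, $4:15}
[2] beq  $2, $0, L12  →  {$0:0, $1:1, $2:8, $3:15, $4:15}  ⟨branch fallthrough⟩
[3] or   $2, $1, $3  →  {$0:0, $1:1, $2:15, $3:15, $4:15}
[4] andi  $4, $0, 13  →  {$0:0, $1:1, $2:15, $3:15, $4:0}
[5] slti  $1, $1, 7  →  {$0:0, $1:1, $2:15, $3:15, $4:0}
[6] ori   $3, $2, 1  →  {$0:0, $1:1, $2:15, $3:15, $4:0}
[7] bne  $4, $2, L13  →  {$0:0, $1:1, $2:15, $3:15, $4:0}  ⟨branch taken⟩
[8] slt  $2, $0, $3  →  {$0:0, $1:1, $2:1, $3:15, $4:0}

1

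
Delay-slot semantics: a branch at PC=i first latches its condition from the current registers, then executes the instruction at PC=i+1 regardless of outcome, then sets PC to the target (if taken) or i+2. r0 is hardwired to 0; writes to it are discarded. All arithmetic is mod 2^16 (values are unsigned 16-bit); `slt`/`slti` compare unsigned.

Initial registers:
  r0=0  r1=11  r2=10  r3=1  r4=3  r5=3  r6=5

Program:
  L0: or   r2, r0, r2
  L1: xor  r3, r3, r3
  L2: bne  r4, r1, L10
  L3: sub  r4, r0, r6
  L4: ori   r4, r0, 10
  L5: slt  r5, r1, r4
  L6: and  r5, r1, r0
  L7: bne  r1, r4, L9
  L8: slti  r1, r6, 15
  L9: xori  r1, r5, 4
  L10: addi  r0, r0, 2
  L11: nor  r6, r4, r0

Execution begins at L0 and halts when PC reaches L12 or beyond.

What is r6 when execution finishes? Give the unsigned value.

[0] or   r2, r0, r2  →  {r0:0, r1:11, r2:10, r3:1, r4:3, r5:3, r6:5}
[1] xor  r3, r3, r3  →  {r0:0, r1:11, r2:10, r3:0, r4:3, r5:3, r6:5}
[2] bne  r4, r1, L10  →  {r0:0, r1:11, r2:10, r3:0, r4:3, r5:3, r6:5}  ⟨branch taken⟩
[3] sub  r4, r0, r6  →  {r0:0, r1:11, r2:10, r3:0, r4:65531, r5:3, r6:5}
[10] addi  r0, r0, 2  →  {r0:0, r1:11, r2:10, r3:0, r4:65531, r5:3, r6:5}
[11] nor  r6, r4, r0  →  {r0:0, r1:11, r2:10, r3:0, r4:65531, r5:3, r6:4}

4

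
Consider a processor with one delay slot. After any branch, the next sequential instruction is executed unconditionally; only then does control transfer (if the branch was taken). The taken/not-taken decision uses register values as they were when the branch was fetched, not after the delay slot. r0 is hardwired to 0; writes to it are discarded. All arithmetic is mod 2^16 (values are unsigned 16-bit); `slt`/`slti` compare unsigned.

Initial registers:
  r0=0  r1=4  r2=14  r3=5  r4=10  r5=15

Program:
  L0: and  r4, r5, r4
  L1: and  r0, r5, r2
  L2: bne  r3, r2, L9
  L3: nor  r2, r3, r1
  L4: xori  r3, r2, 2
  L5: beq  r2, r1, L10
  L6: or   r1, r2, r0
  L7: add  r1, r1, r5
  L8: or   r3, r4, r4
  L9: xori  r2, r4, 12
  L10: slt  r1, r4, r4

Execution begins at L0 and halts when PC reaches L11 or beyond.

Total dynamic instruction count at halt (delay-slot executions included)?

[0] and  r4, r5, r4  →  {r0:0, r1:4, r2:14, r3:5, r4:10, r5:15}
[1] and  r0, r5, r2  →  {r0:0, r1:4, r2:14, r3:5, r4:10, r5:15}
[2] bne  r3, r2, L9  →  {r0:0, r1:4, r2:14, r3:5, r4:10, r5:15}  ⟨branch taken⟩
[3] nor  r2, r3, r1  →  {r0:0, r1:4, r2:65530, r3:5, r4:10, r5:15}
[9] xori  r2, r4, 12  →  {r0:0, r1:4, r2:6, r3:5, r4:10, r5:15}
[10] slt  r1, r4, r4  →  {r0:0, r1:0, r2:6, r3:5, r4:10, r5:15}

6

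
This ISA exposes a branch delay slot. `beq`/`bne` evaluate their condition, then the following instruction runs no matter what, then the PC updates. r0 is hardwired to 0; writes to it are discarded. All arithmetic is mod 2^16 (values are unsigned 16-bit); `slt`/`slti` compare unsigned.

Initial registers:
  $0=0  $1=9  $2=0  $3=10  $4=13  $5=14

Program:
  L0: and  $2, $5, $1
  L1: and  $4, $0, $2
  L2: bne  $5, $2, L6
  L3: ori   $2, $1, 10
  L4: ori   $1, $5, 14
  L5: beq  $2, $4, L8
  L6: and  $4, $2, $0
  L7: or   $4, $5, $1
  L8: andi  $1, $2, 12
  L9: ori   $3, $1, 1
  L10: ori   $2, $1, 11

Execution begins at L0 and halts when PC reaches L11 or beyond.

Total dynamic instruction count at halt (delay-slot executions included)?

9

  step pc=0: and  $2, $5, $1  regs=(0,9,8,10,13,14)
  step pc=1: and  $4, $0, $2  regs=(0,9,8,10,0,14)
  step pc=2: bne  $5, $2, L6  cond=T  regs=(0,9,8,10,0,14)
  step pc=3: ori   $2, $1, 10  regs=(0,9,11,10,0,14)
  step pc=6: and  $4, $2, $0  regs=(0,9,11,10,0,14)
  step pc=7: or   $4, $5, $1  regs=(0,9,11,10,15,14)
  step pc=8: andi  $1, $2, 12  regs=(0,8,11,10,15,14)
  step pc=9: ori   $3, $1, 1  regs=(0,8,11,9,15,14)
  step pc=10: ori   $2, $1, 11  regs=(0,8,11,9,15,14)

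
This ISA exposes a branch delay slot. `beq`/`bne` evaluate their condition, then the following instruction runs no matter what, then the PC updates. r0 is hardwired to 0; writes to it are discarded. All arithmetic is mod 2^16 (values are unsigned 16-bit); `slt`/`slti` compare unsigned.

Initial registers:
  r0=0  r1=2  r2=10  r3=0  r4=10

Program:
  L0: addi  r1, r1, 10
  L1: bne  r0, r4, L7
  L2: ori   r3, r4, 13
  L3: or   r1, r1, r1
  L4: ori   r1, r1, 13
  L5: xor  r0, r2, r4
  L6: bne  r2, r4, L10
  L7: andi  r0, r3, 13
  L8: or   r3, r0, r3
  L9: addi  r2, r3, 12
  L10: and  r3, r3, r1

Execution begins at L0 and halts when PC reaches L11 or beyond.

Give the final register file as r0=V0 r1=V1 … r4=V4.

r0=0 r1=12 r2=27 r3=12 r4=10

  step pc=0: addi  r1, r1, 10  regs=(0,12,10,0,10)
  step pc=1: bne  r0, r4, L7  cond=T  regs=(0,12,10,0,10)
  step pc=2: ori   r3, r4, 13  regs=(0,12,10,15,10)
  step pc=7: andi  r0, r3, 13  regs=(0,12,10,15,10)
  step pc=8: or   r3, r0, r3  regs=(0,12,10,15,10)
  step pc=9: addi  r2, r3, 12  regs=(0,12,27,15,10)
  step pc=10: and  r3, r3, r1  regs=(0,12,27,12,10)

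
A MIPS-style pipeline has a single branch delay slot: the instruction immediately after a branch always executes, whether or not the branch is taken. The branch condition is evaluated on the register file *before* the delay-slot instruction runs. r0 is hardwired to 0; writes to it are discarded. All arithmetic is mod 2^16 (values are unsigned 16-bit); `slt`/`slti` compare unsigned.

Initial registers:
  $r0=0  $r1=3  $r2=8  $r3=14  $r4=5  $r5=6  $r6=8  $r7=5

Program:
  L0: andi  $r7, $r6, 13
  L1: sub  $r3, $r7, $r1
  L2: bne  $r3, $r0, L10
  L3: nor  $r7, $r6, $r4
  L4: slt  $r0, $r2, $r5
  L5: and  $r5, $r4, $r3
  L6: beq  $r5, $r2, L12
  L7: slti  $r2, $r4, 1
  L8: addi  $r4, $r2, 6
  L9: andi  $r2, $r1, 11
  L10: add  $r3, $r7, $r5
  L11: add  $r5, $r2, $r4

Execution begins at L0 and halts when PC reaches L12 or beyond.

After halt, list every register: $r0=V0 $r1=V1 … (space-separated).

$r0=0 $r1=3 $r2=8 $r3=65528 $r4=5 $r5=13 $r6=8 $r7=65522

PC=0  andi  $r7, $r6, 13     | $r0=0 $r1=3 $r2=8 $r3=14 $r4=5 $r5=6 $r6=8 $r7=8
PC=1  sub  $r3, $r7, $r1     | $r0=0 $r1=3 $r2=8 $r3=5 $r4=5 $r5=6 $r6=8 $r7=8
PC=2  bne  $r3, $r0, L10     | $r0=0 $r1=3 $r2=8 $r3=5 $r4=5 $r5=6 $r6=8 $r7=8  [TAKEN]
PC=3  nor  $r7, $r6, $r4     | $r0=0 $r1=3 $r2=8 $r3=5 $r4=5 $r5=6 $r6=8 $r7=65522
PC=10 add  $r3, $r7, $r5     | $r0=0 $r1=3 $r2=8 $r3=65528 $r4=5 $r5=6 $r6=8 $r7=65522
PC=11 add  $r5, $r2, $r4     | $r0=0 $r1=3 $r2=8 $r3=65528 $r4=5 $r5=13 $r6=8 $r7=65522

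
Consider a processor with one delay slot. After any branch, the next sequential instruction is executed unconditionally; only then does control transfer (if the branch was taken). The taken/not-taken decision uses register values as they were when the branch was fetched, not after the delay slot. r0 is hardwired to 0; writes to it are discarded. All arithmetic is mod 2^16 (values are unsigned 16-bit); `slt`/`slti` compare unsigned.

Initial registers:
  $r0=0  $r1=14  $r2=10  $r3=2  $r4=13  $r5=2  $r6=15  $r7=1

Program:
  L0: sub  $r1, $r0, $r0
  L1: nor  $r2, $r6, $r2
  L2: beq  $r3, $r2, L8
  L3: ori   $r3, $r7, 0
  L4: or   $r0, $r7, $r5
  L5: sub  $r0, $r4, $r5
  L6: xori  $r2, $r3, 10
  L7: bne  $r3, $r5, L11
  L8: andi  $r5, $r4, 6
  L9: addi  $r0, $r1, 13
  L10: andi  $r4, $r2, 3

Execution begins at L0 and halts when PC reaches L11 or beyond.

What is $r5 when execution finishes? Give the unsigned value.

[0] sub  $r1, $r0, $r0  →  {$r0:0, $r1:0, $r2:10, $r3:2, $r4:13, $r5:2, $r6:15, $r7:1}
[1] nor  $r2, $r6, $r2  →  {$r0:0, $r1:0, $r2:65520, $r3:2, $r4:13, $r5:2, $r6:15, $r7:1}
[2] beq  $r3, $r2, L8  →  {$r0:0, $r1:0, $r2:65520, $r3:2, $r4:13, $r5:2, $r6:15, $r7:1}  ⟨branch fallthrough⟩
[3] ori   $r3, $r7, 0  →  {$r0:0, $r1:0, $r2:65520, $r3:1, $r4:13, $r5:2, $r6:15, $r7:1}
[4] or   $r0, $r7, $r5  →  {$r0:0, $r1:0, $r2:65520, $r3:1, $r4:13, $r5:2, $r6:15, $r7:1}
[5] sub  $r0, $r4, $r5  →  {$r0:0, $r1:0, $r2:65520, $r3:1, $r4:13, $r5:2, $r6:15, $r7:1}
[6] xori  $r2, $r3, 10  →  {$r0:0, $r1:0, $r2:11, $r3:1, $r4:13, $r5:2, $r6:15, $r7:1}
[7] bne  $r3, $r5, L11  →  {$r0:0, $r1:0, $r2:11, $r3:1, $r4:13, $r5:2, $r6:15, $r7:1}  ⟨branch taken⟩
[8] andi  $r5, $r4, 6  →  {$r0:0, $r1:0, $r2:11, $r3:1, $r4:13, $r5:4, $r6:15, $r7:1}

4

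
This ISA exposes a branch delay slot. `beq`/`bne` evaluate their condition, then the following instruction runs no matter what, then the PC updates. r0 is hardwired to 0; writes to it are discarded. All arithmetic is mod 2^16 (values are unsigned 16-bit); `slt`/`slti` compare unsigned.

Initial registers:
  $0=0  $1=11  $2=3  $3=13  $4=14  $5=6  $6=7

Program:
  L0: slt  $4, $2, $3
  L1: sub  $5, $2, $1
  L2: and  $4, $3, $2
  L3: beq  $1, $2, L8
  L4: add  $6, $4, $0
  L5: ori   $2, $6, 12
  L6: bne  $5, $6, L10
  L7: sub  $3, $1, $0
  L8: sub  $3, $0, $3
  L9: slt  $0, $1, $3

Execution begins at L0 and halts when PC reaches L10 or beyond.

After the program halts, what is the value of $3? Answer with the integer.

  step pc=0: slt  $4, $2, $3  regs=(0,11,3,13,1,6,7)
  step pc=1: sub  $5, $2, $1  regs=(0,11,3,13,1,65528,7)
  step pc=2: and  $4, $3, $2  regs=(0,11,3,13,1,65528,7)
  step pc=3: beq  $1, $2, L8  cond=F  regs=(0,11,3,13,1,65528,7)
  step pc=4: add  $6, $4, $0  regs=(0,11,3,13,1,65528,1)
  step pc=5: ori   $2, $6, 12  regs=(0,11,13,13,1,65528,1)
  step pc=6: bne  $5, $6, L10  cond=T  regs=(0,11,13,13,1,65528,1)
  step pc=7: sub  $3, $1, $0  regs=(0,11,13,11,1,65528,1)

11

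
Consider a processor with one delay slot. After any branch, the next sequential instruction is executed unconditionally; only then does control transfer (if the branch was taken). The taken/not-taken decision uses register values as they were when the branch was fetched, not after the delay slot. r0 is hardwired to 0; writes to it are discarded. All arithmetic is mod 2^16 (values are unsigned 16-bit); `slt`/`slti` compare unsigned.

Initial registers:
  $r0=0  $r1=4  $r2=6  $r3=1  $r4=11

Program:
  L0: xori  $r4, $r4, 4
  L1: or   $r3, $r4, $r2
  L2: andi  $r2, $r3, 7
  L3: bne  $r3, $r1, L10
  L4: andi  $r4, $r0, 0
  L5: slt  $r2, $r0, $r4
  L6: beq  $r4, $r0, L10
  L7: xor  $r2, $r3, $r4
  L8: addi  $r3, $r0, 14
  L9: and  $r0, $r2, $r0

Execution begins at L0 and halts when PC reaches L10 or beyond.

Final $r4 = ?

0

#0 xori  $r4, $r4, 4 ; 0/4/6/1/15
#1 or   $r3, $r4, $r2 ; 0/4/6/15/15
#2 andi  $r2, $r3, 7 ; 0/4/7/15/15
#3 bne  $r3, $r1, L10 ; 0/4/7/15/15 ; →target
#4 andi  $r4, $r0, 0 ; 0/4/7/15/0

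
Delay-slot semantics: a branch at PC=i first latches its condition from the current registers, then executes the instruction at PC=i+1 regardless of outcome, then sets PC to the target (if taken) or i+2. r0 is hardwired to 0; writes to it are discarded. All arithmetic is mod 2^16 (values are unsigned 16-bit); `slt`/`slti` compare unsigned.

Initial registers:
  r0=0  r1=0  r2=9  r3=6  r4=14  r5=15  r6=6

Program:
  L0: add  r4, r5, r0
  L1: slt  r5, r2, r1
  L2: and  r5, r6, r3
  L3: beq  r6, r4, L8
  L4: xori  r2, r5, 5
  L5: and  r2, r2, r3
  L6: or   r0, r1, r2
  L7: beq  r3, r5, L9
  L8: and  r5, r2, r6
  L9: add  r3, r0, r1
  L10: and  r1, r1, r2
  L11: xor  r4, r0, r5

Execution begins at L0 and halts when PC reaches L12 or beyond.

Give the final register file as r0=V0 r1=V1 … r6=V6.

r0=0 r1=0 r2=2 r3=0 r4=2 r5=2 r6=6

[0] add  r4, r5, r0  →  {r0:0, r1:0, r2:9, r3:6, r4:15, r5:15, r6:6}
[1] slt  r5, r2, r1  →  {r0:0, r1:0, r2:9, r3:6, r4:15, r5:0, r6:6}
[2] and  r5, r6, r3  →  {r0:0, r1:0, r2:9, r3:6, r4:15, r5:6, r6:6}
[3] beq  r6, r4, L8  →  {r0:0, r1:0, r2:9, r3:6, r4:15, r5:6, r6:6}  ⟨branch fallthrough⟩
[4] xori  r2, r5, 5  →  {r0:0, r1:0, r2:3, r3:6, r4:15, r5:6, r6:6}
[5] and  r2, r2, r3  →  {r0:0, r1:0, r2:2, r3:6, r4:15, r5:6, r6:6}
[6] or   r0, r1, r2  →  {r0:0, r1:0, r2:2, r3:6, r4:15, r5:6, r6:6}
[7] beq  r3, r5, L9  →  {r0:0, r1:0, r2:2, r3:6, r4:15, r5:6, r6:6}  ⟨branch taken⟩
[8] and  r5, r2, r6  →  {r0:0, r1:0, r2:2, r3:6, r4:15, r5:2, r6:6}
[9] add  r3, r0, r1  →  {r0:0, r1:0, r2:2, r3:0, r4:15, r5:2, r6:6}
[10] and  r1, r1, r2  →  {r0:0, r1:0, r2:2, r3:0, r4:15, r5:2, r6:6}
[11] xor  r4, r0, r5  →  {r0:0, r1:0, r2:2, r3:0, r4:2, r5:2, r6:6}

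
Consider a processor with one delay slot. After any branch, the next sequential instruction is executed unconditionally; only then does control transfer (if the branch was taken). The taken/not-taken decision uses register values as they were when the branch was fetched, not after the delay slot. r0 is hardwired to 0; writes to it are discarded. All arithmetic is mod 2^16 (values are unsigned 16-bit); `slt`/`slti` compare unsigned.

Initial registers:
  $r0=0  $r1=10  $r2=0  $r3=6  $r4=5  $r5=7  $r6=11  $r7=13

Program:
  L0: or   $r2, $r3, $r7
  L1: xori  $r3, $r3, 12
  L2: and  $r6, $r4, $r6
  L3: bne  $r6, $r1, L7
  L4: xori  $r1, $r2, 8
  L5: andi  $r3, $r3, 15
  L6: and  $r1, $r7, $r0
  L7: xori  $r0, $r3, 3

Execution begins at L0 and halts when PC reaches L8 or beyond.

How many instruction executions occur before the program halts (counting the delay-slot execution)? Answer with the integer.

PC=0  or   $r2, $r3, $r7     | $r0=0 $r1=10 $r2=15 $r3=6 $r4=5 $r5=7 $r6=11 $r7=13
PC=1  xori  $r3, $r3, 12     | $r0=0 $r1=10 $r2=15 $r3=10 $r4=5 $r5=7 $r6=11 $r7=13
PC=2  and  $r6, $r4, $r6     | $r0=0 $r1=10 $r2=15 $r3=10 $r4=5 $r5=7 $r6=1 $r7=13
PC=3  bne  $r6, $r1, L7      | $r0=0 $r1=10 $r2=15 $r3=10 $r4=5 $r5=7 $r6=1 $r7=13  [TAKEN]
PC=4  xori  $r1, $r2, 8      | $r0=0 $r1=7 $r2=15 $r3=10 $r4=5 $r5=7 $r6=1 $r7=13
PC=7  xori  $r0, $r3, 3      | $r0=0 $r1=7 $r2=15 $r3=10 $r4=5 $r5=7 $r6=1 $r7=13

6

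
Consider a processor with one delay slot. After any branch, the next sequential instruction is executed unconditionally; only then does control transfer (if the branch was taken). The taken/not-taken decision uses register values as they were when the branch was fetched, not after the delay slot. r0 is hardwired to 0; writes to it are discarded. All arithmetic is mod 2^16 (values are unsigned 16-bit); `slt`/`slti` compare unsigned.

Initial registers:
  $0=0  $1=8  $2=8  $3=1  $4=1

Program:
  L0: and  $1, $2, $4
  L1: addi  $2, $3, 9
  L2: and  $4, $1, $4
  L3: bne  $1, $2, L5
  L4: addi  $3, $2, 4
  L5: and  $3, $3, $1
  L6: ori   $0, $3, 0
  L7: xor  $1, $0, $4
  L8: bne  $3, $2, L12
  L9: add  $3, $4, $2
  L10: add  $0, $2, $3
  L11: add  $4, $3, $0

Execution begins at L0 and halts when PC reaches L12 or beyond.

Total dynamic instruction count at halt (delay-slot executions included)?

10

#0 and  $1, $2, $4 ; 0/0/8/1/1
#1 addi  $2, $3, 9 ; 0/0/10/1/1
#2 and  $4, $1, $4 ; 0/0/10/1/0
#3 bne  $1, $2, L5 ; 0/0/10/1/0 ; →target
#4 addi  $3, $2, 4 ; 0/0/10/14/0
#5 and  $3, $3, $1 ; 0/0/10/0/0
#6 ori   $0, $3, 0 ; 0/0/10/0/0
#7 xor  $1, $0, $4 ; 0/0/10/0/0
#8 bne  $3, $2, L12 ; 0/0/10/0/0 ; →target
#9 add  $3, $4, $2 ; 0/0/10/10/0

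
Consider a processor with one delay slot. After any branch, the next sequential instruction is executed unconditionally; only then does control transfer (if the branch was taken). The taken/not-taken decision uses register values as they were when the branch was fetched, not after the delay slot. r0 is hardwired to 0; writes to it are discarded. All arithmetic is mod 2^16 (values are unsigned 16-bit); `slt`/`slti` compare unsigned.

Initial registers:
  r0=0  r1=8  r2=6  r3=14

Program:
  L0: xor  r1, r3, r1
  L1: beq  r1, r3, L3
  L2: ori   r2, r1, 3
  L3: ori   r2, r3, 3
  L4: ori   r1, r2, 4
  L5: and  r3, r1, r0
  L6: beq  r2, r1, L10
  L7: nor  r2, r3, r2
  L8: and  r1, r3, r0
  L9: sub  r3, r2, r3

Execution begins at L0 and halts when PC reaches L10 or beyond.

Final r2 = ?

PC=0  xor  r1, r3, r1        | r0=0 r1=6 r2=6 r3=14
PC=1  beq  r1, r3, L3        | r0=0 r1=6 r2=6 r3=14  [not taken]
PC=2  ori   r2, r1, 3        | r0=0 r1=6 r2=7 r3=14
PC=3  ori   r2, r3, 3        | r0=0 r1=6 r2=15 r3=14
PC=4  ori   r1, r2, 4        | r0=0 r1=15 r2=15 r3=14
PC=5  and  r3, r1, r0        | r0=0 r1=15 r2=15 r3=0
PC=6  beq  r2, r1, L10       | r0=0 r1=15 r2=15 r3=0  [TAKEN]
PC=7  nor  r2, r3, r2        | r0=0 r1=15 r2=65520 r3=0

65520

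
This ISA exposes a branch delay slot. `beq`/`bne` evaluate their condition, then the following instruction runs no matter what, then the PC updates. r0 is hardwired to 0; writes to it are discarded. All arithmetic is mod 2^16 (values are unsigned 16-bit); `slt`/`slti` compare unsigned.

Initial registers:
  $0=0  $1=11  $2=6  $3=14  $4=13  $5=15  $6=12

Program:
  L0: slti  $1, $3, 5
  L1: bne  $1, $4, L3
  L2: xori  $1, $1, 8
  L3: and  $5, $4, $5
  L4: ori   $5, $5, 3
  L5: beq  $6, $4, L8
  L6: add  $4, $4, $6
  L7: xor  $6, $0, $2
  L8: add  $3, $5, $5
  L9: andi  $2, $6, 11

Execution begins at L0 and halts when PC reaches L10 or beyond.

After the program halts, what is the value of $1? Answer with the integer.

  step pc=0: slti  $1, $3, 5  regs=(0,0,6,14,13,15,12)
  step pc=1: bne  $1, $4, L3  cond=T  regs=(0,0,6,14,13,15,12)
  step pc=2: xori  $1, $1, 8  regs=(0,8,6,14,13,15,12)
  step pc=3: and  $5, $4, $5  regs=(0,8,6,14,13,13,12)
  step pc=4: ori   $5, $5, 3  regs=(0,8,6,14,13,15,12)
  step pc=5: beq  $6, $4, L8  cond=F  regs=(0,8,6,14,13,15,12)
  step pc=6: add  $4, $4, $6  regs=(0,8,6,14,25,15,12)
  step pc=7: xor  $6, $0, $2  regs=(0,8,6,14,25,15,6)
  step pc=8: add  $3, $5, $5  regs=(0,8,6,30,25,15,6)
  step pc=9: andi  $2, $6, 11  regs=(0,8,2,30,25,15,6)

8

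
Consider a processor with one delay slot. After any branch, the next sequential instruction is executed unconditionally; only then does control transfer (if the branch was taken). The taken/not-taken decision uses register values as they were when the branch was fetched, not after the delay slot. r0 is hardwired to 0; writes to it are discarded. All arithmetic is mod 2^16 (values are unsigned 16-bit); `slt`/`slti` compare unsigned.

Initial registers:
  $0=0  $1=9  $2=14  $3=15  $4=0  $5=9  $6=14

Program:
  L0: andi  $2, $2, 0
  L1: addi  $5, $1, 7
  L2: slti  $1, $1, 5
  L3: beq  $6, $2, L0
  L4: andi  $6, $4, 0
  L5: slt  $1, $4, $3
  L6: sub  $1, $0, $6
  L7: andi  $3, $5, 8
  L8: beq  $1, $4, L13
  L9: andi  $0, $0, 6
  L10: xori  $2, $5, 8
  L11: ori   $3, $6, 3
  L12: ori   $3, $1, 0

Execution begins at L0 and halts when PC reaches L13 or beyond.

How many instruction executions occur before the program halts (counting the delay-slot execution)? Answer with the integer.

[0] andi  $2, $2, 0  →  {$0:0, $1:9, $2:0, $3:15, $4:0, $5:9, $6:14}
[1] addi  $5, $1, 7  →  {$0:0, $1:9, $2:0, $3:15, $4:0, $5:16, $6:14}
[2] slti  $1, $1, 5  →  {$0:0, $1:0, $2:0, $3:15, $4:0, $5:16, $6:14}
[3] beq  $6, $2, L0  →  {$0:0, $1:0, $2:0, $3:15, $4:0, $5:16, $6:14}  ⟨branch fallthrough⟩
[4] andi  $6, $4, 0  →  {$0:0, $1:0, $2:0, $3:15, $4:0, $5:16, $6:0}
[5] slt  $1, $4, $3  →  {$0:0, $1:1, $2:0, $3:15, $4:0, $5:16, $6:0}
[6] sub  $1, $0, $6  →  {$0:0, $1:0, $2:0, $3:15, $4:0, $5:16, $6:0}
[7] andi  $3, $5, 8  →  {$0:0, $1:0, $2:0, $3:0, $4:0, $5:16, $6:0}
[8] beq  $1, $4, L13  →  {$0:0, $1:0, $2:0, $3:0, $4:0, $5:16, $6:0}  ⟨branch taken⟩
[9] andi  $0, $0, 6  →  {$0:0, $1:0, $2:0, $3:0, $4:0, $5:16, $6:0}

10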